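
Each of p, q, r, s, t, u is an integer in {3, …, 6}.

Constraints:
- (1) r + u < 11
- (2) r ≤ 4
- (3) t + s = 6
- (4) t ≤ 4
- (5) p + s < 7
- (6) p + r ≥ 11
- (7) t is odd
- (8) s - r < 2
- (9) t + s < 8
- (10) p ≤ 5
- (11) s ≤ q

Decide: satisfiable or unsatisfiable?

Unsatisfiable

From constraint 10: p ≤ 5. From constraint 2: r ≤ 4. Hence p + r ≤ 9. But constraint 6 requires p + r ≥ 11, and 11 > 9. Contradiction.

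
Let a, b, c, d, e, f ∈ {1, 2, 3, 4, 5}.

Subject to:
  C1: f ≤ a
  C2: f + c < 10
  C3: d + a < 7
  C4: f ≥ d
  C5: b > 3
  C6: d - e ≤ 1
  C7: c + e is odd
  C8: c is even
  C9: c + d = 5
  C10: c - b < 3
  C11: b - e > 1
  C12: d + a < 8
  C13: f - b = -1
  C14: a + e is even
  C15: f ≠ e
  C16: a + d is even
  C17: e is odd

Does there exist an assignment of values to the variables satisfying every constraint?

Satisfiable

Setting (a, b, c, d, e, f) = (5, 4, 4, 1, 1, 3) satisfies everything: constraint 2: f + c = 7; constraint 3: d + a = 6; constraint 6: d - e = 0, and the others follow.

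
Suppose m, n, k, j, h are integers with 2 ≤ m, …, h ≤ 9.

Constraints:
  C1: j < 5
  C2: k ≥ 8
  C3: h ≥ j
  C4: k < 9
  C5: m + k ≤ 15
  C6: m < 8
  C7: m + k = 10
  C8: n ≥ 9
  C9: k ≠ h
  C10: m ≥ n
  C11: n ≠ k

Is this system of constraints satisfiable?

Unsatisfiable

From constraints 8 and 10: m ≥ n ≥ 9. From constraint 2: k ≥ 8. Hence m + k ≥ 17. But constraint 5 requires m + k ≤ 15, and 15 < 17. Contradiction.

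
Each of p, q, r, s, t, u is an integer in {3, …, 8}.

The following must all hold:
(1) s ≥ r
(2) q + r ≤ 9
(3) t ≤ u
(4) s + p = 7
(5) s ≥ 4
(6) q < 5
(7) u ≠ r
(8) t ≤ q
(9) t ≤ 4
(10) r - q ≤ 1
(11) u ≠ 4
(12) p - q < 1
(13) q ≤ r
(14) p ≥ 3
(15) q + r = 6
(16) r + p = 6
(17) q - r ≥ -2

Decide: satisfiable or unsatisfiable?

Satisfiable

The assignment p = 3, q = 3, r = 3, s = 4, t = 3, u = 8 works:
  constraint 2 holds since q + r = 6.
  constraint 4 holds since s + p = 7.
The rest check out directly.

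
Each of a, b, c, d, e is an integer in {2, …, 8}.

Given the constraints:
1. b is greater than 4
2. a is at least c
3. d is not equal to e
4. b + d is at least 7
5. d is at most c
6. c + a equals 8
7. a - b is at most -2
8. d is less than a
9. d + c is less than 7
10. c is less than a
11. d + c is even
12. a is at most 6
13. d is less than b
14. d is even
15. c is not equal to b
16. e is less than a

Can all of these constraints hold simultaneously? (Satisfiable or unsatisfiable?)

Satisfiable

The assignment a = 6, b = 8, c = 2, d = 2, e = 3 works:
  constraint 4 holds since b + d = 10.
  constraint 6 holds since c + a = 8.
The rest check out directly.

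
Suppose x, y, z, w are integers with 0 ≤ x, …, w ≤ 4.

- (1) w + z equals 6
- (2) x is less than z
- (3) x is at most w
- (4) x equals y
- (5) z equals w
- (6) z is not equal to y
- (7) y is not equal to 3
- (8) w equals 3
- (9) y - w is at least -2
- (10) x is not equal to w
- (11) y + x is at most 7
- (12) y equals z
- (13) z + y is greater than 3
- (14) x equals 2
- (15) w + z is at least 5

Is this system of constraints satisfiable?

Constraint 14 fixes x = 2 and constraint 8 fixes w = 3. Constraints 4, 5, and 12 give x = y = z = w, so x = w. But 2 ≠ 3 — contradiction.

Unsatisfiable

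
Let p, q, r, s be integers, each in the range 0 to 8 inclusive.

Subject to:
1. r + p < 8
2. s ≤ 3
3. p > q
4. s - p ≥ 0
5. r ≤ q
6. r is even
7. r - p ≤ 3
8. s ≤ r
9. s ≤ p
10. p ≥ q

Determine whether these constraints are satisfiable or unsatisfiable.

Unsatisfiable

Constraints 3, 4, 5, and 8 give p ≤ s, s ≤ r, r ≤ q, q < p. Chaining: p ≤ s ≤ r ≤ q < p, which forces p < p — impossible.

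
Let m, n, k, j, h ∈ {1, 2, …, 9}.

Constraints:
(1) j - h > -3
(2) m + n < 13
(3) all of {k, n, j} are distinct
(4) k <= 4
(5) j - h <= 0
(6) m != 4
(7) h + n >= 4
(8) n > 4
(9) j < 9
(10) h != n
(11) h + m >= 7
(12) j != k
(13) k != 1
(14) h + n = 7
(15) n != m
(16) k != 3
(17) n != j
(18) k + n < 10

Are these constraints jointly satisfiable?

Satisfiable

One satisfying assignment is m = 6, n = 5, k = 2, j = 1, h = 2.
For the less obvious constraints — constraint 1: j - h = -1; constraint 2: m + n = 11; constraint 5: j - h = -1 — and the others hold by inspection.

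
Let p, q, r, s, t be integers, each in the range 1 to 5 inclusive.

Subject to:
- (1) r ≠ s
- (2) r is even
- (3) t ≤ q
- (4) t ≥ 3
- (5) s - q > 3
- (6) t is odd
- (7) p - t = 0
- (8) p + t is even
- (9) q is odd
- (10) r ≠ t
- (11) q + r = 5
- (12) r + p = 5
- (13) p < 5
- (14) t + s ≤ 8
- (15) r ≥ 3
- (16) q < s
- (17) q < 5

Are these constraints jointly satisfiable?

Unsatisfiable

From constraints 3 and 4: q ≥ t ≥ 3. From constraint 15: r ≥ 3. Hence q + r ≥ 6. But constraint 11 requires q + r = 5, and 5 < 6. Contradiction.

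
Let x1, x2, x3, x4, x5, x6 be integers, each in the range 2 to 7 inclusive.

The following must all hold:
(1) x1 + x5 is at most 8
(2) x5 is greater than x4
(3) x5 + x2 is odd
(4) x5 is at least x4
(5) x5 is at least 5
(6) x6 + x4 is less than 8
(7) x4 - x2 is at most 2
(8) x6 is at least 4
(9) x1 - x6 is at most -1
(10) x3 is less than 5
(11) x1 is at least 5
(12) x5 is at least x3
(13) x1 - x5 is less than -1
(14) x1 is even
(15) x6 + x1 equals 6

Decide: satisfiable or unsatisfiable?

Unsatisfiable

From constraint 11: x1 ≥ 5. From constraint 5: x5 ≥ 5. Hence x1 + x5 ≥ 10. But constraint 1 requires x1 + x5 ≤ 8, and 8 < 10. Contradiction.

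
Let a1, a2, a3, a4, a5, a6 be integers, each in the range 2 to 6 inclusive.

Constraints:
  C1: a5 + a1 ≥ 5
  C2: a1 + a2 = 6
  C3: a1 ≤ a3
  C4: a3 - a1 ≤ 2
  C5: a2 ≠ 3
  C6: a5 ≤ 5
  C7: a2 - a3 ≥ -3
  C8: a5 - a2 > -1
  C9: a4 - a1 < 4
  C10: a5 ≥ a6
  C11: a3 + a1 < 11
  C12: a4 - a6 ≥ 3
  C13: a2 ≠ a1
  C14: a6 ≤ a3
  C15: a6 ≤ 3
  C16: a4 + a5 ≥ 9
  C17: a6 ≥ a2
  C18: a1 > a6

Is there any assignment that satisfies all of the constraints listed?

Satisfiable

Take a1 = 4, a2 = 2, a3 = 5, a4 = 6, a5 = 3, a6 = 3. Then constraint 1: a5 + a1 = 7; constraint 2: a1 + a2 = 6, and every other listed constraint is also met.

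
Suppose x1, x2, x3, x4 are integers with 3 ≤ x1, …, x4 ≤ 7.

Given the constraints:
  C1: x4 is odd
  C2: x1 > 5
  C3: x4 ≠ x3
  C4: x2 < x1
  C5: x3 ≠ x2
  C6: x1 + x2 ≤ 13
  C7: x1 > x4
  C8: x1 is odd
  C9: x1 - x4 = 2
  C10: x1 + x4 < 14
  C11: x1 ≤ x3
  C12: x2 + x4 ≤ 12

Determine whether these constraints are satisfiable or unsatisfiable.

Try x1 = 7, x2 = 6, x3 = 7, x4 = 5.
Check constraint 6: x1 + x2 = 13; constraint 9: x1 - x4 = 2; constraint 10: x1 + x4 = 12. The remaining constraints are straightforward to verify.

Satisfiable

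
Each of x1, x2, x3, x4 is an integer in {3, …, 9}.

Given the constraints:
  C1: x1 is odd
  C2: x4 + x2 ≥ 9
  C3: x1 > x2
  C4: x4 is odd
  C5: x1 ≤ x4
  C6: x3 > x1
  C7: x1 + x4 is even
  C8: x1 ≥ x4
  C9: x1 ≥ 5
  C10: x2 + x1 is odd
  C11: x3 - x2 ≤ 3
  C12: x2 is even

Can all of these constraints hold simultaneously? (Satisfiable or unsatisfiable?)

Satisfiable

One satisfying assignment is x1 = 5, x2 = 4, x3 = 6, x4 = 5.
For the less obvious constraints — constraint 2: x4 + x2 = 9; constraint 11: x3 - x2 = 2 — and the others hold by inspection.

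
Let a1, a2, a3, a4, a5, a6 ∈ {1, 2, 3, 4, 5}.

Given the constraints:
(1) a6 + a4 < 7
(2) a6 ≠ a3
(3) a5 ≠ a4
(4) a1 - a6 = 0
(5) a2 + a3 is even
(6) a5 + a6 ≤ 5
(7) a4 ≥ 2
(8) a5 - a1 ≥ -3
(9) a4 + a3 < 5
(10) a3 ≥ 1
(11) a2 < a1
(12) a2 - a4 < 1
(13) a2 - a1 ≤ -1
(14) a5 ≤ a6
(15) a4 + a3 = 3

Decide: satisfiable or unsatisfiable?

The assignment a1 = 2, a2 = 1, a3 = 1, a4 = 2, a5 = 1, a6 = 2 works:
  constraint 1 holds since a6 + a4 = 4.
  constraint 4 holds since a1 - a6 = 0.
  constraint 6 holds since a5 + a6 = 3.
The rest check out directly.

Satisfiable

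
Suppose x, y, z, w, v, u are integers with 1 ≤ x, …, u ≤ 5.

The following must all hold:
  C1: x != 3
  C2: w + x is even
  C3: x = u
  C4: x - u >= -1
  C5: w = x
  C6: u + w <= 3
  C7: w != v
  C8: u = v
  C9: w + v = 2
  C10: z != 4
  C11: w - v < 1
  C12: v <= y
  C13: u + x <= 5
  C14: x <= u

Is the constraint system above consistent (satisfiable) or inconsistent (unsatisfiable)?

From constraints 3, 5, and 8, w = x = u = v, so w = v. But constraint 7 says w ≠ v. Contradiction.

Unsatisfiable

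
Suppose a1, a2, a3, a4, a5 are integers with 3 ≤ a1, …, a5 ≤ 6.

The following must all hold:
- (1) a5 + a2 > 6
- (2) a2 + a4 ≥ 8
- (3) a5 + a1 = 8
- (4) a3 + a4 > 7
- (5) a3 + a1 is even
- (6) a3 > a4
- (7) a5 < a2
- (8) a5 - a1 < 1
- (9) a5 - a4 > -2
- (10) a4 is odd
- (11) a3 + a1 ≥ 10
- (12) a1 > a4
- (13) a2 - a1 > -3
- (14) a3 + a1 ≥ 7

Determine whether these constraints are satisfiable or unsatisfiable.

Try a1 = 5, a2 = 5, a3 = 5, a4 = 3, a5 = 3.
Check constraint 1: a5 + a2 = 8; constraint 2: a2 + a4 = 8; constraint 3: a5 + a1 = 8. The remaining constraints are straightforward to verify.

Satisfiable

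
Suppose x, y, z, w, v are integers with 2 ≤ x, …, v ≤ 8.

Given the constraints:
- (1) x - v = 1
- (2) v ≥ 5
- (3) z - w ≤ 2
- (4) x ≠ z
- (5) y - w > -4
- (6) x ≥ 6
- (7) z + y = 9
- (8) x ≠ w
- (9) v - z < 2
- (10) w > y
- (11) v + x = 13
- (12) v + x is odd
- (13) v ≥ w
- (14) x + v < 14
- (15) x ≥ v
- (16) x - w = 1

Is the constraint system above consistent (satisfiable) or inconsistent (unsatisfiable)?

Try x = 7, y = 3, z = 6, w = 6, v = 6.
Check constraint 1: x - v = 1; constraint 3: z - w = 0. The remaining constraints are straightforward to verify.

Satisfiable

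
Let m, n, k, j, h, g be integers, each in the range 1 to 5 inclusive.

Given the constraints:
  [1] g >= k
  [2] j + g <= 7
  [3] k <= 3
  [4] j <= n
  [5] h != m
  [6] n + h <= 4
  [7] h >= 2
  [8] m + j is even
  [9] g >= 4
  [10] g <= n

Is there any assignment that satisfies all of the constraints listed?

Unsatisfiable

From constraints 9 and 10: n ≥ g ≥ 4. From constraint 7: h ≥ 2. Hence n + h ≥ 6. But constraint 6 requires n + h ≤ 4, and 4 < 6. Contradiction.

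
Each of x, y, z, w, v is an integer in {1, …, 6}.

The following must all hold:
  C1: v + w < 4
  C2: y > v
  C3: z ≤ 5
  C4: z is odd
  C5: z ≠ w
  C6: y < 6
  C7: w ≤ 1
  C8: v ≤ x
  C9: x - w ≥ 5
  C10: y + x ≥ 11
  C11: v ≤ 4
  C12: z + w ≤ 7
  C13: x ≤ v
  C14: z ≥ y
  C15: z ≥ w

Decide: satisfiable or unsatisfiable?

From constraints 3 and 14: y ≤ z ≤ 5. From constraints 11 and 13: x ≤ v ≤ 4. Hence y + x ≤ 9. But constraint 10 requires y + x ≥ 11, and 11 > 9. Contradiction.

Unsatisfiable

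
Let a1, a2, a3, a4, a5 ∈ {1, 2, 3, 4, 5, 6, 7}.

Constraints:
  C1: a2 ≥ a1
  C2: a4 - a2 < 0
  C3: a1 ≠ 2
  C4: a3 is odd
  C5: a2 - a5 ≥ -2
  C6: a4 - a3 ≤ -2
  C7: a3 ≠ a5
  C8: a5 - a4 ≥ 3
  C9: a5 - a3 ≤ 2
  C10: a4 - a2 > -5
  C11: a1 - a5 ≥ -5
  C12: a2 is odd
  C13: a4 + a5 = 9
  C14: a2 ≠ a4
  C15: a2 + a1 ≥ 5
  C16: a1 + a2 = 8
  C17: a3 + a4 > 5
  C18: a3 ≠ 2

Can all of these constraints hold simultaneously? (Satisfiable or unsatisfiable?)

Satisfiable

Try a1 = 3, a2 = 5, a3 = 5, a4 = 2, a5 = 7.
Check constraint 2: a4 - a2 = -3; constraint 5: a2 - a5 = -2. The remaining constraints are straightforward to verify.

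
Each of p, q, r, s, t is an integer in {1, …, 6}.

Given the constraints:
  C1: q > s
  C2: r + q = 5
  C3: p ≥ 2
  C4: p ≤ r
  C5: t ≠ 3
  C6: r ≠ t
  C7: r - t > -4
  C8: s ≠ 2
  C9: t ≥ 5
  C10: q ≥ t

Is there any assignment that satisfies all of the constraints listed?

From constraints 3 and 4: r ≥ p ≥ 2. From constraints 9 and 10: q ≥ t ≥ 5. Hence r + q ≥ 7. But constraint 2 requires r + q = 5, and 5 < 7. Contradiction.

Unsatisfiable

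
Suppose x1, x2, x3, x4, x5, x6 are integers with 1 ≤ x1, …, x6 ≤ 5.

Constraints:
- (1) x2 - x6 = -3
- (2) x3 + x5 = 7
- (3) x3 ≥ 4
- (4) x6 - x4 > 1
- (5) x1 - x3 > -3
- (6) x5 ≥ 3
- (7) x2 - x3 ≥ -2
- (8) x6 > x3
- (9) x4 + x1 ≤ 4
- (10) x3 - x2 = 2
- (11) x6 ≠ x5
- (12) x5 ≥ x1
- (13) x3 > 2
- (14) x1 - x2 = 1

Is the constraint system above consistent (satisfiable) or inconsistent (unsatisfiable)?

The assignment x1 = 3, x2 = 2, x3 = 4, x4 = 1, x5 = 3, x6 = 5 works:
  constraint 1 holds since x2 - x6 = -3.
  constraint 2 holds since x3 + x5 = 7.
  constraint 4 holds since x6 - x4 = 4.
The rest check out directly.

Satisfiable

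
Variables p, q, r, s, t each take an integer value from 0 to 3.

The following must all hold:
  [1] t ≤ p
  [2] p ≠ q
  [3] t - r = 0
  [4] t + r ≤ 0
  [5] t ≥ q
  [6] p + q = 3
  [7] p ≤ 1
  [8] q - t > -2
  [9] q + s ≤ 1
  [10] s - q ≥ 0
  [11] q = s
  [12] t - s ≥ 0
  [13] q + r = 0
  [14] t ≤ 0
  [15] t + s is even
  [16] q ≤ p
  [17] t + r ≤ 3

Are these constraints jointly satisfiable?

From constraint 7: p ≤ 1. From constraints 5 and 14: q ≤ t ≤ 0. Hence p + q ≤ 1. But constraint 6 requires p + q = 3, and 3 > 1. Contradiction.

Unsatisfiable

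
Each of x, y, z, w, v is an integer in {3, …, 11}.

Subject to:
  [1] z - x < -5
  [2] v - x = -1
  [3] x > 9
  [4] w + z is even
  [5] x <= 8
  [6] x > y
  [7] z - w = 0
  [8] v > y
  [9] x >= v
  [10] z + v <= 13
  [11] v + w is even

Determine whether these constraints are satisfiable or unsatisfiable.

Unsatisfiable

From constraint 3: x ≥ 10. From constraint 5: x ≤ 8. But 8 < 10, so no value of x works.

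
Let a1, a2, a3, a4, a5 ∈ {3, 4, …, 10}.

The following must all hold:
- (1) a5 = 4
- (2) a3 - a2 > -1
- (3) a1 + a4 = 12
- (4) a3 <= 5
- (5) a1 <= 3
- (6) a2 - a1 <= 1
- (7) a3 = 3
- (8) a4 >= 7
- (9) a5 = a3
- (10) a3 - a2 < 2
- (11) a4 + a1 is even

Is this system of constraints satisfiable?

Unsatisfiable

Constraint 1 fixes a5 = 4 and constraint 7 fixes a3 = 3, but constraint 9 requires a5 = a3. Since 4 ≠ 3, contradiction.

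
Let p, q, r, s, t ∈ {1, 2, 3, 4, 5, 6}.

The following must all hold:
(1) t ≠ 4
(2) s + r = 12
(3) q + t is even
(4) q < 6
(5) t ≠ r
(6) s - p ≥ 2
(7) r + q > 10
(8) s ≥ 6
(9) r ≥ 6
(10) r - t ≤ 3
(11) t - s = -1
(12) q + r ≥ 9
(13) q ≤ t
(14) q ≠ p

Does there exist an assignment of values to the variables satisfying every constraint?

Satisfiable

One satisfying assignment is p = 3, q = 5, r = 6, s = 6, t = 5.
For the less obvious constraints — constraint 2: s + r = 12; constraint 6: s - p = 3; constraint 7: r + q = 11 — and the others hold by inspection.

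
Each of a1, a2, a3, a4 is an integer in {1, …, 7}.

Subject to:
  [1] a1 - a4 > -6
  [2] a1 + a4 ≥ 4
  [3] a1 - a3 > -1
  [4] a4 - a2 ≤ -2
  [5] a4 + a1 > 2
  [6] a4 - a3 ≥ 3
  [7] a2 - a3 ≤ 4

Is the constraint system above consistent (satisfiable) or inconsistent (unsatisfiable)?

Constraints 4, 6, and 7 give a2 − a4 ≥ 2, a4 − a3 ≥ 3, a3 − a2 ≥ -4.
Adding all 3 inequalities: the left sides telescope to 0, and the right sides sum to 2 + 3 + (-4) = 1. So 0 ≥ 1, which is false.

Unsatisfiable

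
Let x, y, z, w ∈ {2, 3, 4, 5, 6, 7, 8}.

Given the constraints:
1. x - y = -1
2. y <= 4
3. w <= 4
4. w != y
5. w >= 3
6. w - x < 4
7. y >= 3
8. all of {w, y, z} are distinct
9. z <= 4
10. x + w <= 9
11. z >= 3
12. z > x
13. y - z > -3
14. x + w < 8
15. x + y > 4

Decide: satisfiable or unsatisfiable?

Unsatisfiable

Constraints 2, 3, 5, 7, 9, and 11 confine each of w, y, z to the 2 values {3, 4}.
Constraint 8 requires all 3 of them to be distinct, but only 2 values are available — impossible by the pigeonhole principle.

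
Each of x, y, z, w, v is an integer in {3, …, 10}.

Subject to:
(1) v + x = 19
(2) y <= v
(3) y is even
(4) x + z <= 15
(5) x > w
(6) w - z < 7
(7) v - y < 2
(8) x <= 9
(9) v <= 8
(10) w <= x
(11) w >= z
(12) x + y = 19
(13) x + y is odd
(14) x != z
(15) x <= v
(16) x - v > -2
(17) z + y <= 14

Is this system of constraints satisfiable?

Unsatisfiable

From constraint 8: x ≤ 9. From constraints 2 and 9: y ≤ v ≤ 8. Hence x + y ≤ 17. But constraint 12 requires x + y = 19, and 19 > 17. Contradiction.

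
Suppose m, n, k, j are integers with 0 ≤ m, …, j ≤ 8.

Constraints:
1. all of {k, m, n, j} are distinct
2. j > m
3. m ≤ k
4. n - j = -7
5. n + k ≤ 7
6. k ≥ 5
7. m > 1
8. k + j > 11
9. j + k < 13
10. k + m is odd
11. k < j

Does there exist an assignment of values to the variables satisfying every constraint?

Satisfiable

Setting (m, n, k, j) = (2, 0, 5, 7) satisfies everything: constraint 4: n - j = -7; constraint 5: n + k = 5, and the others follow.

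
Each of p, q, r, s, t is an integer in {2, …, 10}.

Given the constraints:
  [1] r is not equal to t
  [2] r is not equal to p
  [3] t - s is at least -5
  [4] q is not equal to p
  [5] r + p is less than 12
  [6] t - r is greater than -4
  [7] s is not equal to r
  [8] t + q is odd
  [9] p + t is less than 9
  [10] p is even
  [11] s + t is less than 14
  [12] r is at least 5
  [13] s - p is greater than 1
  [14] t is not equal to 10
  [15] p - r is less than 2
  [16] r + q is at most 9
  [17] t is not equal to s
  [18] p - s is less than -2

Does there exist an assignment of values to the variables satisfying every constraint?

Take p = 4, q = 3, r = 5, s = 8, t = 4. Then constraint 3: t - s = -4; constraint 5: r + p = 9, and every other listed constraint is also met.

Satisfiable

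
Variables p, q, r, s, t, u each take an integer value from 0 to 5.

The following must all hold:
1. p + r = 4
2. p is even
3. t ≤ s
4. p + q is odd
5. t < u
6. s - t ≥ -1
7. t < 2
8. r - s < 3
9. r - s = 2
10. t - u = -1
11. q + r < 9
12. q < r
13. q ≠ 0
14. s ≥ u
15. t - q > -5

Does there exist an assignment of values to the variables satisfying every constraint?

Satisfiable

Try p = 0, q = 3, r = 4, s = 2, t = 1, u = 2.
Check constraint 1: p + r = 4; constraint 6: s - t = 1; constraint 8: r - s = 2. The remaining constraints are straightforward to verify.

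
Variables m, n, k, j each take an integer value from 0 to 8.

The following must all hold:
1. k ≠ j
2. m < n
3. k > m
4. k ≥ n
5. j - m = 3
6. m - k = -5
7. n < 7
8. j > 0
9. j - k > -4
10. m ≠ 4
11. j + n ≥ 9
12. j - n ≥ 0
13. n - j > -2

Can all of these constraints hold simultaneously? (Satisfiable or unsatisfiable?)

Setting (m, n, k, j) = (3, 6, 8, 6) satisfies everything: constraint 5: j - m = 3; constraint 6: m - k = -5, and the others follow.

Satisfiable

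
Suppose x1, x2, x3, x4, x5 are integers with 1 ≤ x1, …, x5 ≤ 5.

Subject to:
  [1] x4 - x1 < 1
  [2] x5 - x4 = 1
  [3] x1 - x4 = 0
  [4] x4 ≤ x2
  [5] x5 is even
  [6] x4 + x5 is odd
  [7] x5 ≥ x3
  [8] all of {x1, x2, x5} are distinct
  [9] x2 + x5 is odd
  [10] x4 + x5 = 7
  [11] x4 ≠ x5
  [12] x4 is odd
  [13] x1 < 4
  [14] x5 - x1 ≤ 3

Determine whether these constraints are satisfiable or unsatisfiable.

Satisfiable

Try x1 = 3, x2 = 5, x3 = 1, x4 = 3, x5 = 4.
Check constraint 1: x4 - x1 = 0; constraint 2: x5 - x4 = 1. The remaining constraints are straightforward to verify.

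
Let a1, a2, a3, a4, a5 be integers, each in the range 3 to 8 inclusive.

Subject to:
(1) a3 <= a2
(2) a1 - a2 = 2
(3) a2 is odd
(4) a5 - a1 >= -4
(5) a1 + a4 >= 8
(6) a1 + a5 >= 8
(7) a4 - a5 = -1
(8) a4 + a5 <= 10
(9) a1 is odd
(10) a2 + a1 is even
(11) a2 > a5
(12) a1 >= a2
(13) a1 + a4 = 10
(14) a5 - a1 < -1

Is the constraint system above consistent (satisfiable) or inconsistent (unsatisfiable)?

The assignment a1 = 7, a2 = 5, a3 = 5, a4 = 3, a5 = 4 works:
  constraint 2 holds since a1 - a2 = 2.
  constraint 4 holds since a5 - a1 = -3.
The rest check out directly.

Satisfiable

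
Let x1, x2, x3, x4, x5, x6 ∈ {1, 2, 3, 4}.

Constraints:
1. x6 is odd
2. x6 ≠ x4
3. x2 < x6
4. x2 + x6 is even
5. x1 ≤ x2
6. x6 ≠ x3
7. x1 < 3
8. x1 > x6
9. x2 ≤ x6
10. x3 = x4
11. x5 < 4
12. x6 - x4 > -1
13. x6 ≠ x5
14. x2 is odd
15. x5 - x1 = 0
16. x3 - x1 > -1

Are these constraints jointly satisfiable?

Constraints 5, 8, and 9 give x1 ≤ x2, x2 ≤ x6, x6 < x1. Chaining: x1 ≤ x2 ≤ x6 < x1, which forces x1 < x1 — impossible.

Unsatisfiable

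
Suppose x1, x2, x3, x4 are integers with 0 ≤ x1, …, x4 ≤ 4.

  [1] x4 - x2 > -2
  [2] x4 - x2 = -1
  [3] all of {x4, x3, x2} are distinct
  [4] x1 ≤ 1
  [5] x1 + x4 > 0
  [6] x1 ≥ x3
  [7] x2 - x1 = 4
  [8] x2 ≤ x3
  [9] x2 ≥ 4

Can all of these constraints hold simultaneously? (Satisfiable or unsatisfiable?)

Unsatisfiable

From constraints 8 and 9: x3 ≥ x2 and x2 ≥ 4, so x3 ≥ 4. From constraints 4 and 6: x3 ≤ x1 and x1 ≤ 1, so x3 ≤ 1. But 1 < 4, so no value of x3 works.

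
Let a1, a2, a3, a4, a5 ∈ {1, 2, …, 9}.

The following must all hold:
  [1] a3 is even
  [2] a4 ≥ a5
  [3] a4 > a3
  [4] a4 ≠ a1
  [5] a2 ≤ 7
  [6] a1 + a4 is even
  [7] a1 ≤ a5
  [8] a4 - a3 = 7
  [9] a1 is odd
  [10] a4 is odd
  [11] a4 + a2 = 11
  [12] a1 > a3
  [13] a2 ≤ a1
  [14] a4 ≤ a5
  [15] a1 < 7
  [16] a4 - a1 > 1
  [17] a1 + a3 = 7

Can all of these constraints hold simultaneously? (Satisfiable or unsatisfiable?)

Setting (a1, a2, a3, a4, a5) = (5, 2, 2, 9, 9) satisfies everything: constraint 8: a4 - a3 = 7; constraint 11: a4 + a2 = 11, and the others follow.

Satisfiable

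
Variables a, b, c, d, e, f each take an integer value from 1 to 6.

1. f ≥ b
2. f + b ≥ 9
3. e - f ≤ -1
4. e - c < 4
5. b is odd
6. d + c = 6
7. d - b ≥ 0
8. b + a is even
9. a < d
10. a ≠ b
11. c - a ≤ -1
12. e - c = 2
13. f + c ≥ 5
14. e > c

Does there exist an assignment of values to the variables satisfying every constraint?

The assignment a = 3, b = 5, c = 1, d = 5, e = 3, f = 6 works:
  constraint 2 holds since f + b = 11.
  constraint 3 holds since e - f = -3.
  constraint 4 holds since e - c = 2.
The rest check out directly.

Satisfiable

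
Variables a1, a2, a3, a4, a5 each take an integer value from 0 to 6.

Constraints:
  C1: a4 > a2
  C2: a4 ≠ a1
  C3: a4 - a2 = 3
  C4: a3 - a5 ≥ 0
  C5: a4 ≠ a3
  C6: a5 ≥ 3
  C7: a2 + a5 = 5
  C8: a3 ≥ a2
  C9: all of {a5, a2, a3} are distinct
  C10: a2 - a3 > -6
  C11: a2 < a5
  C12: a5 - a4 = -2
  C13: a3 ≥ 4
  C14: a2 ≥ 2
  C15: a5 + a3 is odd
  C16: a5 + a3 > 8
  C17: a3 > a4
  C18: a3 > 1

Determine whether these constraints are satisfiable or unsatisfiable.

One satisfying assignment is a1 = 3, a2 = 2, a3 = 6, a4 = 5, a5 = 3.
For the less obvious constraints — constraint 3: a4 - a2 = 3; constraint 4: a3 - a5 = 3; constraint 7: a2 + a5 = 5 — and the others hold by inspection.

Satisfiable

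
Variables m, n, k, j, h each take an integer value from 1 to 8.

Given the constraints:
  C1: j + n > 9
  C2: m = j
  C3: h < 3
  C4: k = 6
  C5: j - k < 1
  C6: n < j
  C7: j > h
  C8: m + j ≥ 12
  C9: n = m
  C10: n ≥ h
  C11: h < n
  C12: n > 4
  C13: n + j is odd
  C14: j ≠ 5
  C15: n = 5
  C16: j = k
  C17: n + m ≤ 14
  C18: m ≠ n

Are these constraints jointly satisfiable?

Unsatisfiable

Constraint 15 fixes n = 5 and constraint 4 fixes k = 6. Constraints 2, 9, and 16 give n = m = j = k, so n = k. But 5 ≠ 6 — contradiction.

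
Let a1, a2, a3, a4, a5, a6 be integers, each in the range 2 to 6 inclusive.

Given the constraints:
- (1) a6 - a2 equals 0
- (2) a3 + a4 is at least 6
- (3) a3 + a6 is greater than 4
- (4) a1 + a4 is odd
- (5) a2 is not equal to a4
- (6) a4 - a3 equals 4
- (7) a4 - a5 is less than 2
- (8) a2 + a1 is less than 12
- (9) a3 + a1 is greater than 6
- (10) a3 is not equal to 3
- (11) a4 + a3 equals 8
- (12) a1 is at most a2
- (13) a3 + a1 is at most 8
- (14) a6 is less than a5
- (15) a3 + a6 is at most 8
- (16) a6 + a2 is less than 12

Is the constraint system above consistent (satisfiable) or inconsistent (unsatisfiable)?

Setting (a1, a2, a3, a4, a5, a6) = (5, 5, 2, 6, 6, 5) satisfies everything: constraint 1: a6 - a2 = 0; constraint 2: a3 + a4 = 8; constraint 3: a3 + a6 = 7, and the others follow.

Satisfiable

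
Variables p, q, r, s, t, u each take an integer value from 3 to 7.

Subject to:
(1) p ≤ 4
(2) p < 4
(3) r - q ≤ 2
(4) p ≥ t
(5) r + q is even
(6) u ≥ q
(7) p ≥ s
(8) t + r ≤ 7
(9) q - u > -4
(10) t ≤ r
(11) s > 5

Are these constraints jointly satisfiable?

Unsatisfiable

From constraint 11: s ≥ 6. From constraints 1 and 7: s ≤ p and p ≤ 4, so s ≤ 4. But 4 < 6, so no value of s works.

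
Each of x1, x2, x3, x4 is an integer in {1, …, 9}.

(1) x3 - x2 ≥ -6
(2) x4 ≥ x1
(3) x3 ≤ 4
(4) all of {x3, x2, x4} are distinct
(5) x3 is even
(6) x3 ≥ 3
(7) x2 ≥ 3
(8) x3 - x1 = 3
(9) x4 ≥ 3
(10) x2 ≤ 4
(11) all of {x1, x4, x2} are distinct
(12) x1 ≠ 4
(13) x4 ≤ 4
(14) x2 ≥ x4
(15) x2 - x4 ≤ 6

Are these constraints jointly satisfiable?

Constraints 3, 6, 7, 9, 10, and 13 confine each of x3, x2, x4 to the 2 values {3, 4}.
Constraint 4 requires all 3 of them to be distinct, but only 2 values are available — impossible by the pigeonhole principle.

Unsatisfiable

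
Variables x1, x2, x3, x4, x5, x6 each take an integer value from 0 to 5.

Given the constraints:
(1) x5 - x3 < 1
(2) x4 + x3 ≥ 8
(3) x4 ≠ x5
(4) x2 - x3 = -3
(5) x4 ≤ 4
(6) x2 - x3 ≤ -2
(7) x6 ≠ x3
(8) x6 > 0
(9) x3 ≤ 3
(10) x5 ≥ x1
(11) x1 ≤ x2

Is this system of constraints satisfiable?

Unsatisfiable

From constraint 5: x4 ≤ 4. From constraint 9: x3 ≤ 3. Hence x4 + x3 ≤ 7. But constraint 2 requires x4 + x3 ≥ 8, and 8 > 7. Contradiction.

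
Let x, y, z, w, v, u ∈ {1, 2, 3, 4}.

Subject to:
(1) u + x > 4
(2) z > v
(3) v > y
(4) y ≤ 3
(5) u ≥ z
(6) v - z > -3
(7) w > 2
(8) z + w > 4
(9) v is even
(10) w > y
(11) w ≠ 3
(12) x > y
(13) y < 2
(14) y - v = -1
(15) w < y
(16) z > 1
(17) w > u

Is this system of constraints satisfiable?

Unsatisfiable

Constraints 2, 3, 5, 15, and 17 give v < z, z ≤ u, u < w, w < y, y < v. Chaining: v < z ≤ u < w < y < v, which forces v < v — impossible.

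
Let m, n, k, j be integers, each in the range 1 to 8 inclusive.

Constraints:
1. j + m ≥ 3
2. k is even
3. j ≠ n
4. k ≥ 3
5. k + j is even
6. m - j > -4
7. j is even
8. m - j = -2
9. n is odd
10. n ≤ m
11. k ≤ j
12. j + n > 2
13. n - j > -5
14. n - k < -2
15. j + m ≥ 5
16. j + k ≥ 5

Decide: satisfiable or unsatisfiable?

Satisfiable

Try m = 2, n = 1, k = 4, j = 4.
Check constraint 1: j + m = 6; constraint 6: m - j = -2. The remaining constraints are straightforward to verify.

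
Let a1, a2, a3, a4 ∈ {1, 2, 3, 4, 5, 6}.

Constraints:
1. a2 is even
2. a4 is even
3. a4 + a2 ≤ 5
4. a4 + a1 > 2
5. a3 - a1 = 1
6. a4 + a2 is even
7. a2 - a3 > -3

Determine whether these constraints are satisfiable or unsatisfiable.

Satisfiable

Take a1 = 1, a2 = 2, a3 = 2, a4 = 2. Then constraint 3: a4 + a2 = 4; constraint 4: a4 + a1 = 3; constraint 5: a3 - a1 = 1, and every other listed constraint is also met.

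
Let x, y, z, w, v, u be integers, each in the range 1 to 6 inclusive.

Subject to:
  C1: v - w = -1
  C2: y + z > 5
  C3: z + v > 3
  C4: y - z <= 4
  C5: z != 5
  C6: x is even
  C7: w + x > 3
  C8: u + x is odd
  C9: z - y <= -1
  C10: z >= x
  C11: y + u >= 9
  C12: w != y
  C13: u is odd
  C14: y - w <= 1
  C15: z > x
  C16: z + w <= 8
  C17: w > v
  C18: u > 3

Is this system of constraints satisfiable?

Satisfiable

The assignment x = 2, y = 5, z = 3, w = 4, v = 3, u = 5 works:
  constraint 1 holds since v - w = -1.
  constraint 2 holds since y + z = 8.
  constraint 3 holds since z + v = 6.
The rest check out directly.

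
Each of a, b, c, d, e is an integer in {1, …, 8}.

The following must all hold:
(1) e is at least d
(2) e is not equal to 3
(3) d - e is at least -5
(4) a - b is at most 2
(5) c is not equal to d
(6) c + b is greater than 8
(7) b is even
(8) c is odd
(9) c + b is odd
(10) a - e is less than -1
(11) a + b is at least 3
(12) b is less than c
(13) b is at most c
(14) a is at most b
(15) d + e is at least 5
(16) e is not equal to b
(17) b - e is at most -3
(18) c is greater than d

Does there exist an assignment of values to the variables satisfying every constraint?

Satisfiable

One satisfying assignment is a = 1, b = 2, c = 7, d = 1, e = 5.
For the less obvious constraints — constraint 3: d - e = -4; constraint 4: a - b = -1 — and the others hold by inspection.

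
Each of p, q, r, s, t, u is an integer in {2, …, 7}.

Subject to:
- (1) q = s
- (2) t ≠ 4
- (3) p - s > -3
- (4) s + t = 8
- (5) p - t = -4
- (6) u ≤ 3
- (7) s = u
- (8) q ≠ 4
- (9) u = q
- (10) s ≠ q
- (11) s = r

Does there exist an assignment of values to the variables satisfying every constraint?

From constraints 7 and 9, s = u = q, so s = q. But constraint 10 says s ≠ q. Contradiction.

Unsatisfiable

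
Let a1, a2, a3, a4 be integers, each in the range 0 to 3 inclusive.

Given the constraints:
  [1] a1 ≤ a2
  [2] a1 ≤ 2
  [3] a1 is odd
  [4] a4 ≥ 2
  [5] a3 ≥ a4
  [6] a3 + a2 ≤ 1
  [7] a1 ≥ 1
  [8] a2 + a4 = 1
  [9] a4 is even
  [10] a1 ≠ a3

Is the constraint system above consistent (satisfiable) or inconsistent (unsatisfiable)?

Unsatisfiable

From constraints 4 and 5: a3 ≥ a4 ≥ 2. From constraints 1 and 7: a2 ≥ a1 ≥ 1. Hence a3 + a2 ≥ 3. But constraint 6 requires a3 + a2 ≤ 1, and 1 < 3. Contradiction.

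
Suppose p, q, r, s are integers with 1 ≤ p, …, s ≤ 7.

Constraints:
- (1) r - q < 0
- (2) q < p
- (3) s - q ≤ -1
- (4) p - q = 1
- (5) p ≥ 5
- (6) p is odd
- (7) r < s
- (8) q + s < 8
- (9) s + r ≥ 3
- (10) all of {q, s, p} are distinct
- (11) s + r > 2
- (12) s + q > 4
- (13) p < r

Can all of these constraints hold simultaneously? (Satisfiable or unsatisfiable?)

Constraints 2, 3, 7, and 13 give p < r, r < s, s < q, q < p. Chaining: p < r < s < q < p, which forces p < p — impossible.

Unsatisfiable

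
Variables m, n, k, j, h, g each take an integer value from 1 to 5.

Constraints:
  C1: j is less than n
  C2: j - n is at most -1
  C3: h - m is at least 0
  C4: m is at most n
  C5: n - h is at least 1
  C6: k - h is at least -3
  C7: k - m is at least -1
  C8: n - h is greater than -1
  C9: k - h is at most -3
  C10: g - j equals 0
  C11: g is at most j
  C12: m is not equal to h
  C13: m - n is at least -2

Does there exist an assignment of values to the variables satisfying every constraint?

Unsatisfiable

Constraints 5, 7, 9, and 13 give n − h ≥ 1, h − k ≥ 3, k − m ≥ -1, m − n ≥ -2.
Adding all 4 inequalities: the left sides telescope to 0, and the right sides sum to 1 + 3 + (-1) + (-2) = 1. So 0 ≥ 1, which is false.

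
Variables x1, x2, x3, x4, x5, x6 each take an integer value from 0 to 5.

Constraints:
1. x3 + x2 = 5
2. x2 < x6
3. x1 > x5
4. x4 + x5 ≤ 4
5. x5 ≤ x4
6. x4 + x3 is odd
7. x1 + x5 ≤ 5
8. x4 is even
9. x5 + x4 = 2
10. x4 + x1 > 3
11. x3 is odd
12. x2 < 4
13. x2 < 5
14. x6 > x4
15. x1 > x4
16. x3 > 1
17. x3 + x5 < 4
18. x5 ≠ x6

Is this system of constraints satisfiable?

The assignment x1 = 3, x2 = 2, x3 = 3, x4 = 2, x5 = 0, x6 = 4 works:
  constraint 1 holds since x3 + x2 = 5.
  constraint 4 holds since x4 + x5 = 2.
The rest check out directly.

Satisfiable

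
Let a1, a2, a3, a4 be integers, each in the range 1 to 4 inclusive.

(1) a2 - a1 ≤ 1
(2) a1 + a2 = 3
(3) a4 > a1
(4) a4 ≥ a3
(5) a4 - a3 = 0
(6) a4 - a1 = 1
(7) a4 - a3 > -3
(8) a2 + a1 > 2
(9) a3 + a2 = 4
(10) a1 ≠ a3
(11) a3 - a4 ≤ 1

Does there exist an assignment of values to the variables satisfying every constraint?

The assignment a1 = 2, a2 = 1, a3 = 3, a4 = 3 works:
  constraint 1 holds since a2 - a1 = -1.
  constraint 2 holds since a1 + a2 = 3.
The rest check out directly.

Satisfiable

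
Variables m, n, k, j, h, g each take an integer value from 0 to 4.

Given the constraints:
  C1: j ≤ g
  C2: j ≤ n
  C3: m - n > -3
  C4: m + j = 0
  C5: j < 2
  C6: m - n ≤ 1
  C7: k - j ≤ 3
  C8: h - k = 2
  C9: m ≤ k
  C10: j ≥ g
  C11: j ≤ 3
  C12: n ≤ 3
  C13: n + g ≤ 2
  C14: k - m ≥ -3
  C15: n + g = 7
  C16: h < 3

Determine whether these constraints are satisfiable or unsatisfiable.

From constraint 12: n ≤ 3. From constraints 10 and 11: g ≤ j ≤ 3. Hence n + g ≤ 6. But constraint 15 requires n + g = 7, and 7 > 6. Contradiction.

Unsatisfiable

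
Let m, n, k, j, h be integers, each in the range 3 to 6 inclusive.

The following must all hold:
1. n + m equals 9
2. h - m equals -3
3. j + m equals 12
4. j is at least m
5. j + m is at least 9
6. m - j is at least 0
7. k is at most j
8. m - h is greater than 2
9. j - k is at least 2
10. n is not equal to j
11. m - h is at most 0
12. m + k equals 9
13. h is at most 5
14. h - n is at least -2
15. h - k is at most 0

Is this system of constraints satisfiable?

Constraints 6, 9, 11, and 15 give j − k ≥ 2, k − h ≥ 0, h − m ≥ 0, m − j ≥ 0.
Adding all 4 inequalities: the left sides telescope to 0, and the right sides sum to 2 + 0 + 0 + 0 = 2. So 0 ≥ 2, which is false.

Unsatisfiable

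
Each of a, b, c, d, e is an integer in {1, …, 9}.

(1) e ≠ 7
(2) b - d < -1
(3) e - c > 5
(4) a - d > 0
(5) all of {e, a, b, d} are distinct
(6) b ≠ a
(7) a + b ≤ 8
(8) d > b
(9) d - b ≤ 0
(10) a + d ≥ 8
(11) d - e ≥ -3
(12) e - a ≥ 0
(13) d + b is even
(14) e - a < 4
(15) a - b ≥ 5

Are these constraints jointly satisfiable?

Unsatisfiable

Constraints 9, 11, 12, and 15 give b − d ≥ 0, d − e ≥ -3, e − a ≥ 0, a − b ≥ 5.
Adding all 4 inequalities: the left sides telescope to 0, and the right sides sum to 0 + (-3) + 0 + 5 = 2. So 0 ≥ 2, which is false.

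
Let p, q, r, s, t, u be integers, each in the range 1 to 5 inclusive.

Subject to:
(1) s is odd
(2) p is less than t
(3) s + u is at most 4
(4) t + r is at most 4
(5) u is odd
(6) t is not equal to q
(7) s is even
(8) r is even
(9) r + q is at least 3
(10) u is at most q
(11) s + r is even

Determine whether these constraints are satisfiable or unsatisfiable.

Unsatisfiable

Constraint 1 makes s odd and constraint 8 makes r even, so s + r must be odd. Constraint 11 says s + r is even — contradiction.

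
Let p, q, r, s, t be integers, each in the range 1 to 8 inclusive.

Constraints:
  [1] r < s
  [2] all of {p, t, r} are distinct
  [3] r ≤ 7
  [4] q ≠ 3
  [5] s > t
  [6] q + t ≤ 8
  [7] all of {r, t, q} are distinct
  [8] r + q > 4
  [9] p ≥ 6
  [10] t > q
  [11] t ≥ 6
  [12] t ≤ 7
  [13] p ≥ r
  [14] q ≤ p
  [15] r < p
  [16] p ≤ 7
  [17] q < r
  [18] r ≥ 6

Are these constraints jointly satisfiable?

Constraints 3, 9, 11, 12, 16, and 18 confine each of p, t, r to the 2 values {6, 7}.
Constraint 2 requires all 3 of them to be distinct, but only 2 values are available — impossible by the pigeonhole principle.

Unsatisfiable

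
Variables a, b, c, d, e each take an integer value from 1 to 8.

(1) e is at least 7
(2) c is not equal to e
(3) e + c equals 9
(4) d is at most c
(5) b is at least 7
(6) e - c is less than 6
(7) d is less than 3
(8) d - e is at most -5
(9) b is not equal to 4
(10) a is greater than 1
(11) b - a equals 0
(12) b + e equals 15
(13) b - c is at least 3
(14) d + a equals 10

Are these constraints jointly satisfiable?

Satisfiable

The assignment a = 8, b = 8, c = 2, d = 2, e = 7 works:
  constraint 3 holds since e + c = 9.
  constraint 6 holds since e - c = 5.
The rest check out directly.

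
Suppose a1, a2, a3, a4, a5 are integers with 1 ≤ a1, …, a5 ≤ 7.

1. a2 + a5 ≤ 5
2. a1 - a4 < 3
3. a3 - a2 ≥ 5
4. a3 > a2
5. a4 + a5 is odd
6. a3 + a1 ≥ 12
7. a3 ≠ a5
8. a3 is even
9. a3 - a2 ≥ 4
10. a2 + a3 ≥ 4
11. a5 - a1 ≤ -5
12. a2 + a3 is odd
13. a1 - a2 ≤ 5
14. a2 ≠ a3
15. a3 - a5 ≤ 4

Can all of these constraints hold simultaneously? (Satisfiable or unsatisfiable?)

Unsatisfiable

Constraints 3, 11, 13, and 15 give a3 − a2 ≥ 5, a2 − a1 ≥ -5, a1 − a5 ≥ 5, a5 − a3 ≥ -4.
Adding all 4 inequalities: the left sides telescope to 0, and the right sides sum to 5 + (-5) + 5 + (-4) = 1. So 0 ≥ 1, which is false.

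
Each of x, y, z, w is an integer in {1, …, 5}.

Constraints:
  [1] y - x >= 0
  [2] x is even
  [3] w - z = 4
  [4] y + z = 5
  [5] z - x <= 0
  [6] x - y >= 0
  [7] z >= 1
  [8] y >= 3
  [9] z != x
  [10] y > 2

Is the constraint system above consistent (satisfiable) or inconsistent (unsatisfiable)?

Satisfiable

Take x = 4, y = 4, z = 1, w = 5. Then constraint 1: y - x = 0; constraint 3: w - z = 4; constraint 4: y + z = 5, and every other listed constraint is also met.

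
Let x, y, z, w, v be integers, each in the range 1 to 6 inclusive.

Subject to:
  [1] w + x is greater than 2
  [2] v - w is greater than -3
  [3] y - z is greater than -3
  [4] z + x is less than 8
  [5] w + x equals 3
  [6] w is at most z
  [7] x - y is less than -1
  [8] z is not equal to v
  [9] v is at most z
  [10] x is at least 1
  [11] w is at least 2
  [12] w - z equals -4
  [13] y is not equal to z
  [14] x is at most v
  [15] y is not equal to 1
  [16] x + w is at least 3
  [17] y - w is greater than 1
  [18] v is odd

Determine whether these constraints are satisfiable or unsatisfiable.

Satisfiable

One satisfying assignment is x = 1, y = 5, z = 6, w = 2, v = 1.
For the less obvious constraints — constraint 1: w + x = 3; constraint 2: v - w = -1 — and the others hold by inspection.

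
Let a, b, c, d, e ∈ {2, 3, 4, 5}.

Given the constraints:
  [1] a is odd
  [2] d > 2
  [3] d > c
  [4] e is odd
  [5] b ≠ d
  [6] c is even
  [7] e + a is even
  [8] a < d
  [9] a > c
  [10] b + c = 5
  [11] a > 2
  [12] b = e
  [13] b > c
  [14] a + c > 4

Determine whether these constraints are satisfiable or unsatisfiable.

Setting (a, b, c, d, e) = (3, 3, 2, 5, 3) satisfies everything: constraint 10: b + c = 5; constraint 14: a + c = 5, and the others follow.

Satisfiable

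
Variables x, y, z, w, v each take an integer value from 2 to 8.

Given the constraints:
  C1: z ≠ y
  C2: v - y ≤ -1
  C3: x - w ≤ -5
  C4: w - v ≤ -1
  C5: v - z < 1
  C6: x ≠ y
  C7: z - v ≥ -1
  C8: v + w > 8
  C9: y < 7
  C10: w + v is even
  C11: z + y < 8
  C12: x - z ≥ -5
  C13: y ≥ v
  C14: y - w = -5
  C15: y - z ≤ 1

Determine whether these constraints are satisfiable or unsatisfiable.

Unsatisfiable

Constraints 2, 3, 4, 12, and 15 give x − z ≥ -5, z − y ≥ -1, y − v ≥ 1, v − w ≥ 1, w − x ≥ 5.
Adding all 5 inequalities: the left sides telescope to 0, and the right sides sum to (-5) + (-1) + 1 + 1 + 5 = 1. So 0 ≥ 1, which is false.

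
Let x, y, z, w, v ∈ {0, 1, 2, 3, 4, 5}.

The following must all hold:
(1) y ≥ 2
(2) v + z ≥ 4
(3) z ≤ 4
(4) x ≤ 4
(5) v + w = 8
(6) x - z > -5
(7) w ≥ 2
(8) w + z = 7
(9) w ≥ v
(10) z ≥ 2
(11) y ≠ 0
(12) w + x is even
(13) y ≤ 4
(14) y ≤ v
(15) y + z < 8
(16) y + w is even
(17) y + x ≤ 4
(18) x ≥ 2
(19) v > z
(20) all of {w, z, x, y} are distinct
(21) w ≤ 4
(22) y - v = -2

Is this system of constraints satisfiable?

Constraints 1, 3, 4, 7, 10, 13, 18, and 21 confine each of w, z, x, y to the 3 values {2, …, 4}.
Constraint 20 requires all 4 of them to be distinct, but only 3 values are available — impossible by the pigeonhole principle.

Unsatisfiable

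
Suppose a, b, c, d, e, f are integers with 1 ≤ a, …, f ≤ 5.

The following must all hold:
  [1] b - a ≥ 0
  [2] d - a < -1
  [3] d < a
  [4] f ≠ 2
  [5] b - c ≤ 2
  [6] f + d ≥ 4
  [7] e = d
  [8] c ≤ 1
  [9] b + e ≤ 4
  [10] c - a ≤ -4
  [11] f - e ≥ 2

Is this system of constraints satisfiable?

Unsatisfiable

Constraints 1, 5, and 10 give c − b ≥ -2, b − a ≥ 0, a − c ≥ 4.
Adding all 3 inequalities: the left sides telescope to 0, and the right sides sum to (-2) + 0 + 4 = 2. So 0 ≥ 2, which is false.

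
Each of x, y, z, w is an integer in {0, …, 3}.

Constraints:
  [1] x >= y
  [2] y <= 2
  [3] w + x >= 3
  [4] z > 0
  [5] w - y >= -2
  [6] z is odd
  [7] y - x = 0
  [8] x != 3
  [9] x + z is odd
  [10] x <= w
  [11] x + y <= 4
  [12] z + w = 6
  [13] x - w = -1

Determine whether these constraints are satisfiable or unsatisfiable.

Setting (x, y, z, w) = (2, 2, 3, 3) satisfies everything: constraint 3: w + x = 5; constraint 5: w - y = 1; constraint 7: y - x = 0, and the others follow.

Satisfiable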